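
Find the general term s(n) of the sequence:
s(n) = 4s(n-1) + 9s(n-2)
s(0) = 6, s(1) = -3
Characteristic equation: x² - 4x - 9 = 0.
Discriminant Δ = (4)² + 4·(9) = 52.
Roots r₁,₂ = (4 ± √52)/2, so r₁ = 2 + \sqrt{13}, r₂ = 2 - \sqrt{13}.
General solution: s(n) = A·r₁^n + B·r₂^n.
From the initial conditions, A + B = 6 and r₁A + r₂B = -3.
Since r₁ - r₂ = √52: A = (-3 - (6)r₂)/√52 = 3 - \frac{15 \sqrt{13}}{26}, and B = 6 - A = \frac{15 \sqrt{13}}{26} + 3.
So s(n) = \left(3 - \frac{15 \sqrt{13}}{26}\right)\left(2 + \sqrt{13}\right)^n + \left(\frac{15 \sqrt{13}}{26} + 3\right)\left(2 - \sqrt{13}\right)^n.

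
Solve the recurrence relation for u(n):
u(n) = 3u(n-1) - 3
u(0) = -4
First-order linear non-homogeneous.
Homogeneous solution: u_h(n) = A·(3)^n.
Try constant particular solution u_p = K: K = 3K - 3 ⇒ K = \frac{3}{2}.
General: u(n) = A·(3)^n + \frac{3}{2}.
Apply u(0) = -4: A + \frac{3}{2} = -4 ⇒ A = - \frac{11}{2}.
So u(n) = \frac{3}{2} - \frac{11 \cdot 3^{n}}{2}.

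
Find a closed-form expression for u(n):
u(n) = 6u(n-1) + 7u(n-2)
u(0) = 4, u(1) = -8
Characteristic equation: x² - 6x - 7 = 0, which factors as (x - (-1))(x - (7)) = 0.
Roots r₁ = -1, r₂ = 7 (distinct).
General solution: u(n) = A·(-1)^n + B·(7)^n.
From u(0) = 4: A + B = 4.
From u(1) = -8: -A + 7B = -8.
Solving: A = \frac{9}{2}, B = - \frac{1}{2}.
So u(n) = \frac{9 \left(-1\right)^{n}}{2} - \frac{7^{n}}{2}.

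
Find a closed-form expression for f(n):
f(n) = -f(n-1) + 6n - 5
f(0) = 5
First-order linear with linear forcing.
Homogeneous solution: f_h(n) = A·(-1)^n.
Try particular f_p(n) = pn + q. Substituting:
  pn + q = -(p(n-1) + q) + 6n - 5.
Matching the n-coefficient: p = -p + 6 ⇒ p = 3.
Matching constants: q = p - q - 5 ⇒ q = -1.
General: f(n) = A·(-1)^n + 3 n - 1.
Apply f(0) = 5: A - 1 = 5 ⇒ A = 6.
So f(n) = 6 \left(-1\right)^{n} + 3 n - 1.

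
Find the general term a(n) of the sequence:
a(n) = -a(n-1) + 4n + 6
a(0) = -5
First-order linear with linear forcing.
Homogeneous solution: a_h(n) = A·(-1)^n.
Try particular a_p(n) = pn + q. Substituting:
  pn + q = -(p(n-1) + q) + 4n + 6.
Matching the n-coefficient: p = -p + 4 ⇒ p = 2.
Matching constants: q = p - q + 6 ⇒ q = 4.
General: a(n) = A·(-1)^n + 2 n + 4.
Apply a(0) = -5: A + 4 = -5 ⇒ A = -9.
So a(n) = - 9 \left(-1\right)^{n} + 2 n + 4.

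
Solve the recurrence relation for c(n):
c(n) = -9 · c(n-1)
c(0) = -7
Pure geometric recurrence with ratio -9.
By induction c(n) = c(0) · (-9)^n = - 7 \left(-9\right)^{n}.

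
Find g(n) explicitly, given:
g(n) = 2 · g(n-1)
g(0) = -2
Pure geometric recurrence with ratio 2.
By induction g(n) = g(0) · (2)^n = - 2 \cdot 2^{n}.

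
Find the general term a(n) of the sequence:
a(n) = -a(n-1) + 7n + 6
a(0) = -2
First-order linear with linear forcing.
Homogeneous solution: a_h(n) = A·(-1)^n.
Try particular a_p(n) = pn + q. Substituting:
  pn + q = -(p(n-1) + q) + 7n + 6.
Matching the n-coefficient: p = -p + 7 ⇒ p = \frac{7}{2}.
Matching constants: q = p - q + 6 ⇒ q = \frac{19}{4}.
General: a(n) = A·(-1)^n + \frac{7 n}{2} + \frac{19}{4}.
Apply a(0) = -2: A + \frac{19}{4} = -2 ⇒ A = - \frac{27}{4}.
So a(n) = - \frac{27 \left(-1\right)^{n}}{4} + \frac{7 n}{2} + \frac{19}{4}.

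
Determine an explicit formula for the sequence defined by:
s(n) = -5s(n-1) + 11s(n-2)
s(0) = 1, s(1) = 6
Characteristic equation: x² + 5x - 11 = 0.
Discriminant Δ = (-5)² + 4·(11) = 69.
Roots r₁,₂ = (-5 ± √69)/2, so r₁ = - \frac{5}{2} + \frac{\sqrt{69}}{2}, r₂ = - \frac{\sqrt{69}}{2} - \frac{5}{2}.
General solution: s(n) = A·r₁^n + B·r₂^n.
From the initial conditions, A + B = 1 and r₁A + r₂B = 6.
Since r₁ - r₂ = √69: A = (6 - (1)r₂)/√69 = \frac{1}{2} + \frac{17 \sqrt{69}}{138}, and B = 1 - A = \frac{1}{2} - \frac{17 \sqrt{69}}{138}.
So s(n) = \left(\frac{1}{2} + \frac{17 \sqrt{69}}{138}\right)\left(- \frac{5}{2} + \frac{\sqrt{69}}{2}\right)^n + \left(\frac{1}{2} - \frac{17 \sqrt{69}}{138}\right)\left(- \frac{\sqrt{69}}{2} - \frac{5}{2}\right)^n.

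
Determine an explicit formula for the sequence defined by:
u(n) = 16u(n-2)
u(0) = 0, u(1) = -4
Characteristic equation: x² - 16 = 0, which factors as (x - (4))(x - (-4)) = 0.
Roots r₁ = 4, r₂ = -4 (distinct).
General solution: u(n) = A·(4)^n + B·(-4)^n.
From u(0) = 0: A + B = 0.
From u(1) = -4: 4A - 4B = -4.
Solving: A = - \frac{1}{2}, B = \frac{1}{2}.
So u(n) = \frac{\left(-4\right)^{n}}{2} - \frac{4^{n}}{2}.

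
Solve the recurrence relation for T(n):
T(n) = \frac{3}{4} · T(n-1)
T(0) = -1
Pure geometric recurrence with ratio \frac{3}{4}.
By induction T(n) = T(0) · (\frac{3}{4})^n = - \left(\frac{3}{4}\right)^{n}.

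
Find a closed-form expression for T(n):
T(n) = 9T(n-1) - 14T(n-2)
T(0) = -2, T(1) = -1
Characteristic equation: x² - 9x + 14 = 0, which factors as (x - (7))(x - (2)) = 0.
Roots r₁ = 7, r₂ = 2 (distinct).
General solution: T(n) = A·(7)^n + B·(2)^n.
From T(0) = -2: A + B = -2.
From T(1) = -1: 7A + 2B = -1.
Solving: A = \frac{3}{5}, B = - \frac{13}{5}.
So T(n) = - \frac{13 \cdot 2^{n}}{5} + \frac{3 \cdot 7^{n}}{5}.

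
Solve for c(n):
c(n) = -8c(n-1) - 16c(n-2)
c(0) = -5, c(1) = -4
Characteristic equation: x² + 8x + 16 = 0, which is (x - (-4))².
Repeated root r = -4.
General solution: c(n) = (A + Bn)·(-4)^n.
From c(0) = -5: A = -5.
From c(1) = -4: (A + B)·(-4) = -4 ⇒ B = 6.
So c(n) = \left(6 n - 5\right) \cdot (-4)^n.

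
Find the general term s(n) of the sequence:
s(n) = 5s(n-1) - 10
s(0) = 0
First-order linear non-homogeneous.
Homogeneous solution: s_h(n) = A·(5)^n.
Try constant particular solution s_p = K: K = 5K - 10 ⇒ K = \frac{5}{2}.
General: s(n) = A·(5)^n + \frac{5}{2}.
Apply s(0) = 0: A + \frac{5}{2} = 0 ⇒ A = - \frac{5}{2}.
So s(n) = \frac{5}{2} - \frac{5 \cdot 5^{n}}{2}.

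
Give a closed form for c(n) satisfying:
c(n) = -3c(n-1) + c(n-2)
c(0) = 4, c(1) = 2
Characteristic equation: x² + 3x - 1 = 0.
Discriminant Δ = (-3)² + 4·(1) = 13.
Roots r₁,₂ = (-3 ± √13)/2, so r₁ = - \frac{3}{2} + \frac{\sqrt{13}}{2}, r₂ = - \frac{\sqrt{13}}{2} - \frac{3}{2}.
General solution: c(n) = A·r₁^n + B·r₂^n.
From the initial conditions, A + B = 4 and r₁A + r₂B = 2.
Since r₁ - r₂ = √13: A = (2 - (4)r₂)/√13 = 2 + \frac{8 \sqrt{13}}{13}, and B = 4 - A = 2 - \frac{8 \sqrt{13}}{13}.
So c(n) = \left(2 + \frac{8 \sqrt{13}}{13}\right)\left(- \frac{3}{2} + \frac{\sqrt{13}}{2}\right)^n + \left(2 - \frac{8 \sqrt{13}}{13}\right)\left(- \frac{\sqrt{13}}{2} - \frac{3}{2}\right)^n.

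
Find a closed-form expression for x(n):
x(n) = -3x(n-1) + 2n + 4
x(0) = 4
First-order linear with linear forcing.
Homogeneous solution: x_h(n) = A·(-3)^n.
Try particular x_p(n) = pn + q. Substituting:
  pn + q = -3(p(n-1) + q) + 2n + 4.
Matching the n-coefficient: p = -3p + 2 ⇒ p = \frac{1}{2}.
Matching constants: q = 3p - 3q + 4 ⇒ q = \frac{11}{8}.
General: x(n) = A·(-3)^n + \frac{n}{2} + \frac{11}{8}.
Apply x(0) = 4: A + \frac{11}{8} = 4 ⇒ A = \frac{21}{8}.
So x(n) = \frac{21 \left(-3\right)^{n}}{8} + \frac{n}{2} + \frac{11}{8}.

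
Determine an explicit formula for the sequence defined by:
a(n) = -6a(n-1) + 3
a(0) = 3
First-order linear non-homogeneous.
Homogeneous solution: a_h(n) = A·(-6)^n.
Try constant particular solution a_p = K: K = -6K + 3 ⇒ K = \frac{3}{7}.
General: a(n) = A·(-6)^n + \frac{3}{7}.
Apply a(0) = 3: A + \frac{3}{7} = 3 ⇒ A = \frac{18}{7}.
So a(n) = \frac{18 \left(-6\right)^{n}}{7} + \frac{3}{7}.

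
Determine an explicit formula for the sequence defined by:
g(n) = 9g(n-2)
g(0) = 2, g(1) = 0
Characteristic equation: x² - 9 = 0, which factors as (x - (-3))(x - (3)) = 0.
Roots r₁ = -3, r₂ = 3 (distinct).
General solution: g(n) = A·(-3)^n + B·(3)^n.
From g(0) = 2: A + B = 2.
From g(1) = 0: -3A + 3B = 0.
Solving: A = 1, B = 1.
So g(n) = \left(-3\right)^{n} + 3^{n}.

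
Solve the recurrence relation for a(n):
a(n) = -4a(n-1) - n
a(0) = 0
First-order linear with linear forcing.
Homogeneous solution: a_h(n) = A·(-4)^n.
Try particular a_p(n) = pn + q. Substituting:
  pn + q = -4(p(n-1) + q) - n.
Matching the n-coefficient: p = -4p - 1 ⇒ p = - \frac{1}{5}.
Matching constants: q = 4p - 4q ⇒ q = - \frac{4}{25}.
General: a(n) = A·(-4)^n - \frac{n}{5} - \frac{4}{25}.
Apply a(0) = 0: A - \frac{4}{25} = 0 ⇒ A = \frac{4}{25}.
So a(n) = \frac{4 \left(-4\right)^{n}}{25} - \frac{n}{5} - \frac{4}{25}.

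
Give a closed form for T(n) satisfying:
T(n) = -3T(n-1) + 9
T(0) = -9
First-order linear non-homogeneous.
Homogeneous solution: T_h(n) = A·(-3)^n.
Try constant particular solution T_p = K: K = -3K + 9 ⇒ K = \frac{9}{4}.
General: T(n) = A·(-3)^n + \frac{9}{4}.
Apply T(0) = -9: A + \frac{9}{4} = -9 ⇒ A = - \frac{45}{4}.
So T(n) = \frac{9}{4} - \frac{45 \left(-3\right)^{n}}{4}.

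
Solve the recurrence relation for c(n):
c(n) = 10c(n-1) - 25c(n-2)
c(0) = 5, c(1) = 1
Characteristic equation: x² - 10x + 25 = 0, which is (x - (5))².
Repeated root r = 5.
General solution: c(n) = (A + Bn)·(5)^n.
From c(0) = 5: A = 5.
From c(1) = 1: (A + B)·(5) = 1 ⇒ B = - \frac{24}{5}.
So c(n) = \left(5 - \frac{24 n}{5}\right) \cdot (5)^n.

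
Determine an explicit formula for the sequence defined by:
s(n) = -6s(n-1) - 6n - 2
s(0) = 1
First-order linear with linear forcing.
Homogeneous solution: s_h(n) = A·(-6)^n.
Try particular s_p(n) = pn + q. Substituting:
  pn + q = -6(p(n-1) + q) - 6n - 2.
Matching the n-coefficient: p = -6p - 6 ⇒ p = - \frac{6}{7}.
Matching constants: q = 6p - 6q - 2 ⇒ q = - \frac{50}{49}.
General: s(n) = A·(-6)^n - \frac{6 n}{7} - \frac{50}{49}.
Apply s(0) = 1: A - \frac{50}{49} = 1 ⇒ A = \frac{99}{49}.
So s(n) = \frac{99 \left(-6\right)^{n}}{49} - \frac{6 n}{7} - \frac{50}{49}.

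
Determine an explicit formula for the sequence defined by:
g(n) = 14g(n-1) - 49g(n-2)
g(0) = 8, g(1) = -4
Characteristic equation: x² - 14x + 49 = 0, which is (x - (7))².
Repeated root r = 7.
General solution: g(n) = (A + Bn)·(7)^n.
From g(0) = 8: A = 8.
From g(1) = -4: (A + B)·(7) = -4 ⇒ B = - \frac{60}{7}.
So g(n) = \left(8 - \frac{60 n}{7}\right) \cdot (7)^n.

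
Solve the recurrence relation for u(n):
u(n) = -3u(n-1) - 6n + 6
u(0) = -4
First-order linear with linear forcing.
Homogeneous solution: u_h(n) = A·(-3)^n.
Try particular u_p(n) = pn + q. Substituting:
  pn + q = -3(p(n-1) + q) - 6n + 6.
Matching the n-coefficient: p = -3p - 6 ⇒ p = - \frac{3}{2}.
Matching constants: q = 3p - 3q + 6 ⇒ q = \frac{3}{8}.
General: u(n) = A·(-3)^n - \frac{3 n}{2} + \frac{3}{8}.
Apply u(0) = -4: A + \frac{3}{8} = -4 ⇒ A = - \frac{35}{8}.
So u(n) = - \frac{35 \left(-3\right)^{n}}{8} - \frac{3 n}{2} + \frac{3}{8}.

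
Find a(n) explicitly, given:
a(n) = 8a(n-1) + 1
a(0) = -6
First-order linear non-homogeneous.
Homogeneous solution: a_h(n) = A·(8)^n.
Try constant particular solution a_p = K: K = 8K + 1 ⇒ K = - \frac{1}{7}.
General: a(n) = A·(8)^n - \frac{1}{7}.
Apply a(0) = -6: A - \frac{1}{7} = -6 ⇒ A = - \frac{41}{7}.
So a(n) = - \frac{41 \cdot 8^{n}}{7} - \frac{1}{7}.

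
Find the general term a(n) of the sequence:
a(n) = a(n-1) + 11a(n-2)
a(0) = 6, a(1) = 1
Characteristic equation: x² - x - 11 = 0.
Discriminant Δ = (1)² + 4·(11) = 45.
Roots r₁,₂ = (1 ± √45)/2, so r₁ = \frac{1}{2} + \frac{3 \sqrt{5}}{2}, r₂ = \frac{1}{2} - \frac{3 \sqrt{5}}{2}.
General solution: a(n) = A·r₁^n + B·r₂^n.
From the initial conditions, A + B = 6 and r₁A + r₂B = 1.
Since r₁ - r₂ = √45: A = (1 - (6)r₂)/√45 = 3 - \frac{2 \sqrt{5}}{15}, and B = 6 - A = \frac{2 \sqrt{5}}{15} + 3.
So a(n) = \left(3 - \frac{2 \sqrt{5}}{15}\right)\left(\frac{1}{2} + \frac{3 \sqrt{5}}{2}\right)^n + \left(\frac{2 \sqrt{5}}{15} + 3\right)\left(\frac{1}{2} - \frac{3 \sqrt{5}}{2}\right)^n.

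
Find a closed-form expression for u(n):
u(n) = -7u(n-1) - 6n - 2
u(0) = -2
First-order linear with linear forcing.
Homogeneous solution: u_h(n) = A·(-7)^n.
Try particular u_p(n) = pn + q. Substituting:
  pn + q = -7(p(n-1) + q) - 6n - 2.
Matching the n-coefficient: p = -7p - 6 ⇒ p = - \frac{3}{4}.
Matching constants: q = 7p - 7q - 2 ⇒ q = - \frac{29}{32}.
General: u(n) = A·(-7)^n - \frac{3 n}{4} - \frac{29}{32}.
Apply u(0) = -2: A - \frac{29}{32} = -2 ⇒ A = - \frac{35}{32}.
So u(n) = - \frac{35 \left(-7\right)^{n}}{32} - \frac{3 n}{4} - \frac{29}{32}.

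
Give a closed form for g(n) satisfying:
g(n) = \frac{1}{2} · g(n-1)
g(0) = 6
Pure geometric recurrence with ratio \frac{1}{2}.
By induction g(n) = g(0) · (\frac{1}{2})^n = 6 \cdot 2^{- n}.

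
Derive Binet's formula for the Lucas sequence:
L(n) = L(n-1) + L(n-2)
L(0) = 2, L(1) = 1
This is the Lucas sequence.
Characteristic equation: x² - x - 1 = 0; roots r₁ = \frac{1}{2} + \frac{\sqrt{5}}{2}, r₂ = \frac{1}{2} - \frac{\sqrt{5}}{2}.
General: L(n) = A·r₁^n + B·r₂^n. Solving with L(0)=2, L(1)=1 gives A = 1, B = 1.
So L(n) = 2^{- n} \left(\left(1 - \sqrt{5}\right)^{n} + \left(1 + \sqrt{5}\right)^{n}\right).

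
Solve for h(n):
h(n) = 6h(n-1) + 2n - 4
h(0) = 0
First-order linear with linear forcing.
Homogeneous solution: h_h(n) = A·(6)^n.
Try particular h_p(n) = pn + q. Substituting:
  pn + q = 6(p(n-1) + q) + 2n - 4.
Matching the n-coefficient: p = 6p + 2 ⇒ p = - \frac{2}{5}.
Matching constants: q = -6p + 6q - 4 ⇒ q = \frac{8}{25}.
General: h(n) = A·(6)^n - \frac{2 n}{5} + \frac{8}{25}.
Apply h(0) = 0: A + \frac{8}{25} = 0 ⇒ A = - \frac{8}{25}.
So h(n) = - \frac{8 \cdot 6^{n}}{25} - \frac{2 n}{5} + \frac{8}{25}.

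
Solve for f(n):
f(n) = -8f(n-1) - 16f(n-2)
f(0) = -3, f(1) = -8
Characteristic equation: x² + 8x + 16 = 0, which is (x - (-4))².
Repeated root r = -4.
General solution: f(n) = (A + Bn)·(-4)^n.
From f(0) = -3: A = -3.
From f(1) = -8: (A + B)·(-4) = -8 ⇒ B = 5.
So f(n) = \left(5 n - 3\right) \cdot (-4)^n.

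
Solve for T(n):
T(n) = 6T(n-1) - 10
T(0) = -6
First-order linear non-homogeneous.
Homogeneous solution: T_h(n) = A·(6)^n.
Try constant particular solution T_p = K: K = 6K - 10 ⇒ K = 2.
General: T(n) = A·(6)^n + 2.
Apply T(0) = -6: A + 2 = -6 ⇒ A = -8.
So T(n) = 2 - 8 \cdot 6^{n}.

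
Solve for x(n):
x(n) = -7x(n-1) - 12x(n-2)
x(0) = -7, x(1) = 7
Characteristic equation: x² + 7x + 12 = 0, which factors as (x - (-4))(x - (-3)) = 0.
Roots r₁ = -4, r₂ = -3 (distinct).
General solution: x(n) = A·(-4)^n + B·(-3)^n.
From x(0) = -7: A + B = -7.
From x(1) = 7: -4A - 3B = 7.
Solving: A = 14, B = -21.
So x(n) = - 21 \left(-3\right)^{n} + 14 \left(-4\right)^{n}.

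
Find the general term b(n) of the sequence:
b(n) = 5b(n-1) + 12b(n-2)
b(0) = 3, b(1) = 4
Characteristic equation: x² - 5x - 12 = 0.
Discriminant Δ = (5)² + 4·(12) = 73.
Roots r₁,₂ = (5 ± √73)/2, so r₁ = \frac{5}{2} + \frac{\sqrt{73}}{2}, r₂ = \frac{5}{2} - \frac{\sqrt{73}}{2}.
General solution: b(n) = A·r₁^n + B·r₂^n.
From the initial conditions, A + B = 3 and r₁A + r₂B = 4.
Since r₁ - r₂ = √73: A = (4 - (3)r₂)/√73 = \frac{3}{2} - \frac{7 \sqrt{73}}{146}, and B = 3 - A = \frac{7 \sqrt{73}}{146} + \frac{3}{2}.
So b(n) = \left(\frac{3}{2} - \frac{7 \sqrt{73}}{146}\right)\left(\frac{5}{2} + \frac{\sqrt{73}}{2}\right)^n + \left(\frac{7 \sqrt{73}}{146} + \frac{3}{2}\right)\left(\frac{5}{2} - \frac{\sqrt{73}}{2}\right)^n.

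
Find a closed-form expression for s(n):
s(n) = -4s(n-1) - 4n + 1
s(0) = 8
First-order linear with linear forcing.
Homogeneous solution: s_h(n) = A·(-4)^n.
Try particular s_p(n) = pn + q. Substituting:
  pn + q = -4(p(n-1) + q) - 4n + 1.
Matching the n-coefficient: p = -4p - 4 ⇒ p = - \frac{4}{5}.
Matching constants: q = 4p - 4q + 1 ⇒ q = - \frac{11}{25}.
General: s(n) = A·(-4)^n - \frac{4 n}{5} - \frac{11}{25}.
Apply s(0) = 8: A - \frac{11}{25} = 8 ⇒ A = \frac{211}{25}.
So s(n) = \frac{211 \left(-4\right)^{n}}{25} - \frac{4 n}{5} - \frac{11}{25}.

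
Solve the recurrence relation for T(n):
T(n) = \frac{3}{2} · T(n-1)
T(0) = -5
Pure geometric recurrence with ratio \frac{3}{2}.
By induction T(n) = T(0) · (\frac{3}{2})^n = - 5 \left(\frac{3}{2}\right)^{n}.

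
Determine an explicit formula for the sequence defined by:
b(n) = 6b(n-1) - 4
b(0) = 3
First-order linear non-homogeneous.
Homogeneous solution: b_h(n) = A·(6)^n.
Try constant particular solution b_p = K: K = 6K - 4 ⇒ K = \frac{4}{5}.
General: b(n) = A·(6)^n + \frac{4}{5}.
Apply b(0) = 3: A + \frac{4}{5} = 3 ⇒ A = \frac{11}{5}.
So b(n) = \frac{11 \cdot 6^{n}}{5} + \frac{4}{5}.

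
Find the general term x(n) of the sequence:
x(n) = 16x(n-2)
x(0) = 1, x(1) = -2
Characteristic equation: x² - 16 = 0, which factors as (x - (-4))(x - (4)) = 0.
Roots r₁ = -4, r₂ = 4 (distinct).
General solution: x(n) = A·(-4)^n + B·(4)^n.
From x(0) = 1: A + B = 1.
From x(1) = -2: -4A + 4B = -2.
Solving: A = \frac{3}{4}, B = \frac{1}{4}.
So x(n) = \frac{3 \left(-4\right)^{n}}{4} + \frac{4^{n}}{4}.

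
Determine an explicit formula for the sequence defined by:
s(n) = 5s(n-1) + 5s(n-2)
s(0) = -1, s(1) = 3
Characteristic equation: x² - 5x - 5 = 0.
Discriminant Δ = (5)² + 4·(5) = 45.
Roots r₁,₂ = (5 ± √45)/2, so r₁ = \frac{5}{2} + \frac{3 \sqrt{5}}{2}, r₂ = \frac{5}{2} - \frac{3 \sqrt{5}}{2}.
General solution: s(n) = A·r₁^n + B·r₂^n.
From the initial conditions, A + B = -1 and r₁A + r₂B = 3.
Since r₁ - r₂ = √45: A = (3 - (-1)r₂)/√45 = - \frac{1}{2} + \frac{11 \sqrt{5}}{30}, and B = -1 - A = - \frac{11 \sqrt{5}}{30} - \frac{1}{2}.
So s(n) = \left(- \frac{1}{2} + \frac{11 \sqrt{5}}{30}\right)\left(\frac{5}{2} + \frac{3 \sqrt{5}}{2}\right)^n + \left(- \frac{11 \sqrt{5}}{30} - \frac{1}{2}\right)\left(\frac{5}{2} - \frac{3 \sqrt{5}}{2}\right)^n.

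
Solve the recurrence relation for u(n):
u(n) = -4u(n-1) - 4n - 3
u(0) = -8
First-order linear with linear forcing.
Homogeneous solution: u_h(n) = A·(-4)^n.
Try particular u_p(n) = pn + q. Substituting:
  pn + q = -4(p(n-1) + q) - 4n - 3.
Matching the n-coefficient: p = -4p - 4 ⇒ p = - \frac{4}{5}.
Matching constants: q = 4p - 4q - 3 ⇒ q = - \frac{31}{25}.
General: u(n) = A·(-4)^n - \frac{4 n}{5} - \frac{31}{25}.
Apply u(0) = -8: A - \frac{31}{25} = -8 ⇒ A = - \frac{169}{25}.
So u(n) = - \frac{169 \left(-4\right)^{n}}{25} - \frac{4 n}{5} - \frac{31}{25}.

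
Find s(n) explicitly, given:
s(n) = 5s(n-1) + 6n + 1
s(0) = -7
First-order linear with linear forcing.
Homogeneous solution: s_h(n) = A·(5)^n.
Try particular s_p(n) = pn + q. Substituting:
  pn + q = 5(p(n-1) + q) + 6n + 1.
Matching the n-coefficient: p = 5p + 6 ⇒ p = - \frac{3}{2}.
Matching constants: q = -5p + 5q + 1 ⇒ q = - \frac{17}{8}.
General: s(n) = A·(5)^n - \frac{3 n}{2} - \frac{17}{8}.
Apply s(0) = -7: A - \frac{17}{8} = -7 ⇒ A = - \frac{39}{8}.
So s(n) = - \frac{39 \cdot 5^{n}}{8} - \frac{3 n}{2} - \frac{17}{8}.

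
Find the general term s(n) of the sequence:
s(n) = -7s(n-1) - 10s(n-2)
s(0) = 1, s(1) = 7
Characteristic equation: x² + 7x + 10 = 0, which factors as (x - (-5))(x - (-2)) = 0.
Roots r₁ = -5, r₂ = -2 (distinct).
General solution: s(n) = A·(-5)^n + B·(-2)^n.
From s(0) = 1: A + B = 1.
From s(1) = 7: -5A - 2B = 7.
Solving: A = -3, B = 4.
So s(n) = 4 \left(-2\right)^{n} - 3 \left(-5\right)^{n}.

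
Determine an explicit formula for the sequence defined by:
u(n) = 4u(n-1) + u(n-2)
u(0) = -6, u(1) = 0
Characteristic equation: x² - 4x - 1 = 0.
Discriminant Δ = (4)² + 4·(1) = 20.
Roots r₁,₂ = (4 ± √20)/2, so r₁ = 2 + \sqrt{5}, r₂ = 2 - \sqrt{5}.
General solution: u(n) = A·r₁^n + B·r₂^n.
From the initial conditions, A + B = -6 and r₁A + r₂B = 0.
Since r₁ - r₂ = √20: A = (0 - (-6)r₂)/√20 = -3 + \frac{6 \sqrt{5}}{5}, and B = -6 - A = -3 - \frac{6 \sqrt{5}}{5}.
So u(n) = \left(-3 + \frac{6 \sqrt{5}}{5}\right)\left(2 + \sqrt{5}\right)^n + \left(-3 - \frac{6 \sqrt{5}}{5}\right)\left(2 - \sqrt{5}\right)^n.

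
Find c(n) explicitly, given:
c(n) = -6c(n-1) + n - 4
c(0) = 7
First-order linear with linear forcing.
Homogeneous solution: c_h(n) = A·(-6)^n.
Try particular c_p(n) = pn + q. Substituting:
  pn + q = -6(p(n-1) + q) + n - 4.
Matching the n-coefficient: p = -6p + 1 ⇒ p = \frac{1}{7}.
Matching constants: q = 6p - 6q - 4 ⇒ q = - \frac{22}{49}.
General: c(n) = A·(-6)^n + \frac{n}{7} - \frac{22}{49}.
Apply c(0) = 7: A - \frac{22}{49} = 7 ⇒ A = \frac{365}{49}.
So c(n) = \frac{365 \left(-6\right)^{n}}{49} + \frac{n}{7} - \frac{22}{49}.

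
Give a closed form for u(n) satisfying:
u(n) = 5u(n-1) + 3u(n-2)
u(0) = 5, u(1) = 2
Characteristic equation: x² - 5x - 3 = 0.
Discriminant Δ = (5)² + 4·(3) = 37.
Roots r₁,₂ = (5 ± √37)/2, so r₁ = \frac{5}{2} + \frac{\sqrt{37}}{2}, r₂ = \frac{5}{2} - \frac{\sqrt{37}}{2}.
General solution: u(n) = A·r₁^n + B·r₂^n.
From the initial conditions, A + B = 5 and r₁A + r₂B = 2.
Since r₁ - r₂ = √37: A = (2 - (5)r₂)/√37 = \frac{5}{2} - \frac{21 \sqrt{37}}{74}, and B = 5 - A = \frac{21 \sqrt{37}}{74} + \frac{5}{2}.
So u(n) = \left(\frac{5}{2} - \frac{21 \sqrt{37}}{74}\right)\left(\frac{5}{2} + \frac{\sqrt{37}}{2}\right)^n + \left(\frac{21 \sqrt{37}}{74} + \frac{5}{2}\right)\left(\frac{5}{2} - \frac{\sqrt{37}}{2}\right)^n.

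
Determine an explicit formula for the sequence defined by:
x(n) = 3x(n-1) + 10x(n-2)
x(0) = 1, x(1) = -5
Characteristic equation: x² - 3x - 10 = 0, which factors as (x - (5))(x - (-2)) = 0.
Roots r₁ = 5, r₂ = -2 (distinct).
General solution: x(n) = A·(5)^n + B·(-2)^n.
From x(0) = 1: A + B = 1.
From x(1) = -5: 5A - 2B = -5.
Solving: A = - \frac{3}{7}, B = \frac{10}{7}.
So x(n) = \frac{10 \left(-2\right)^{n}}{7} - \frac{3 \cdot 5^{n}}{7}.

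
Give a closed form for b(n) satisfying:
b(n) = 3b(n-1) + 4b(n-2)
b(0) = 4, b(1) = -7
Characteristic equation: x² - 3x - 4 = 0, which factors as (x - (-1))(x - (4)) = 0.
Roots r₁ = -1, r₂ = 4 (distinct).
General solution: b(n) = A·(-1)^n + B·(4)^n.
From b(0) = 4: A + B = 4.
From b(1) = -7: -A + 4B = -7.
Solving: A = \frac{23}{5}, B = - \frac{3}{5}.
So b(n) = \frac{23 \left(-1\right)^{n}}{5} - \frac{3 \cdot 4^{n}}{5}.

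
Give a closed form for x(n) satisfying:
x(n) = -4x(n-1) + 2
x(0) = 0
First-order linear non-homogeneous.
Homogeneous solution: x_h(n) = A·(-4)^n.
Try constant particular solution x_p = K: K = -4K + 2 ⇒ K = \frac{2}{5}.
General: x(n) = A·(-4)^n + \frac{2}{5}.
Apply x(0) = 0: A + \frac{2}{5} = 0 ⇒ A = - \frac{2}{5}.
So x(n) = \frac{2}{5} - \frac{2 \left(-4\right)^{n}}{5}.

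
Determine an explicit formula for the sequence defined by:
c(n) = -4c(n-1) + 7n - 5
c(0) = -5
First-order linear with linear forcing.
Homogeneous solution: c_h(n) = A·(-4)^n.
Try particular c_p(n) = pn + q. Substituting:
  pn + q = -4(p(n-1) + q) + 7n - 5.
Matching the n-coefficient: p = -4p + 7 ⇒ p = \frac{7}{5}.
Matching constants: q = 4p - 4q - 5 ⇒ q = \frac{3}{25}.
General: c(n) = A·(-4)^n + \frac{7 n}{5} + \frac{3}{25}.
Apply c(0) = -5: A + \frac{3}{25} = -5 ⇒ A = - \frac{128}{25}.
So c(n) = - \frac{128 \left(-4\right)^{n}}{25} + \frac{7 n}{5} + \frac{3}{25}.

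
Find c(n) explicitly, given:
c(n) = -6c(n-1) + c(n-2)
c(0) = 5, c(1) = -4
Characteristic equation: x² + 6x - 1 = 0.
Discriminant Δ = (-6)² + 4·(1) = 40.
Roots r₁,₂ = (-6 ± √40)/2, so r₁ = -3 + \sqrt{10}, r₂ = - \sqrt{10} - 3.
General solution: c(n) = A·r₁^n + B·r₂^n.
From the initial conditions, A + B = 5 and r₁A + r₂B = -4.
Since r₁ - r₂ = √40: A = (-4 - (5)r₂)/√40 = \frac{11 \sqrt{10}}{20} + \frac{5}{2}, and B = 5 - A = \frac{5}{2} - \frac{11 \sqrt{10}}{20}.
So c(n) = \left(\frac{11 \sqrt{10}}{20} + \frac{5}{2}\right)\left(-3 + \sqrt{10}\right)^n + \left(\frac{5}{2} - \frac{11 \sqrt{10}}{20}\right)\left(- \sqrt{10} - 3\right)^n.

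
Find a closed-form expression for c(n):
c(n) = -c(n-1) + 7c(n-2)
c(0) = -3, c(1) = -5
Characteristic equation: x² + x - 7 = 0.
Discriminant Δ = (-1)² + 4·(7) = 29.
Roots r₁,₂ = (-1 ± √29)/2, so r₁ = - \frac{1}{2} + \frac{\sqrt{29}}{2}, r₂ = - \frac{\sqrt{29}}{2} - \frac{1}{2}.
General solution: c(n) = A·r₁^n + B·r₂^n.
From the initial conditions, A + B = -3 and r₁A + r₂B = -5.
Since r₁ - r₂ = √29: A = (-5 - (-3)r₂)/√29 = - \frac{3}{2} - \frac{13 \sqrt{29}}{58}, and B = -3 - A = - \frac{3}{2} + \frac{13 \sqrt{29}}{58}.
So c(n) = \left(- \frac{3}{2} - \frac{13 \sqrt{29}}{58}\right)\left(- \frac{1}{2} + \frac{\sqrt{29}}{2}\right)^n + \left(- \frac{3}{2} + \frac{13 \sqrt{29}}{58}\right)\left(- \frac{\sqrt{29}}{2} - \frac{1}{2}\right)^n.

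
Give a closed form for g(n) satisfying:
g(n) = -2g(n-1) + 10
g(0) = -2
First-order linear non-homogeneous.
Homogeneous solution: g_h(n) = A·(-2)^n.
Try constant particular solution g_p = K: K = -2K + 10 ⇒ K = \frac{10}{3}.
General: g(n) = A·(-2)^n + \frac{10}{3}.
Apply g(0) = -2: A + \frac{10}{3} = -2 ⇒ A = - \frac{16}{3}.
So g(n) = \frac{10}{3} - \frac{16 \left(-2\right)^{n}}{3}.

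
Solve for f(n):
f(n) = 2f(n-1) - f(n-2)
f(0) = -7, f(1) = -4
Characteristic equation: x² - 2x + 1 = 0, which is (x - (1))².
Repeated root r = 1.
General solution: f(n) = (A + Bn)·(1)^n.
From f(0) = -7: A = -7.
From f(1) = -4: (A + B)·(1) = -4 ⇒ B = 3.
So f(n) = \left(3 n - 7\right) \cdot (1)^n.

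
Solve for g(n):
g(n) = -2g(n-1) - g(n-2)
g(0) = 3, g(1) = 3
Characteristic equation: x² + 2x + 1 = 0, which is (x - (-1))².
Repeated root r = -1.
General solution: g(n) = (A + Bn)·(-1)^n.
From g(0) = 3: A = 3.
From g(1) = 3: (A + B)·(-1) = 3 ⇒ B = -6.
So g(n) = \left(3 - 6 n\right) \cdot (-1)^n.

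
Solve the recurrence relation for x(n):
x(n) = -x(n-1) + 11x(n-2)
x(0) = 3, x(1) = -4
Characteristic equation: x² + x - 11 = 0.
Discriminant Δ = (-1)² + 4·(11) = 45.
Roots r₁,₂ = (-1 ± √45)/2, so r₁ = - \frac{1}{2} + \frac{3 \sqrt{5}}{2}, r₂ = - \frac{3 \sqrt{5}}{2} - \frac{1}{2}.
General solution: x(n) = A·r₁^n + B·r₂^n.
From the initial conditions, A + B = 3 and r₁A + r₂B = -4.
Since r₁ - r₂ = √45: A = (-4 - (3)r₂)/√45 = \frac{3}{2} - \frac{\sqrt{5}}{6}, and B = 3 - A = \frac{\sqrt{5}}{6} + \frac{3}{2}.
So x(n) = \left(\frac{3}{2} - \frac{\sqrt{5}}{6}\right)\left(- \frac{1}{2} + \frac{3 \sqrt{5}}{2}\right)^n + \left(\frac{\sqrt{5}}{6} + \frac{3}{2}\right)\left(- \frac{3 \sqrt{5}}{2} - \frac{1}{2}\right)^n.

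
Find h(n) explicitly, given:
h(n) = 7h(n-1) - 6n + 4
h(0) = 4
First-order linear with linear forcing.
Homogeneous solution: h_h(n) = A·(7)^n.
Try particular h_p(n) = pn + q. Substituting:
  pn + q = 7(p(n-1) + q) - 6n + 4.
Matching the n-coefficient: p = 7p - 6 ⇒ p = 1.
Matching constants: q = -7p + 7q + 4 ⇒ q = \frac{1}{2}.
General: h(n) = A·(7)^n + n + \frac{1}{2}.
Apply h(0) = 4: A + \frac{1}{2} = 4 ⇒ A = \frac{7}{2}.
So h(n) = \frac{7 \cdot 7^{n}}{2} + n + \frac{1}{2}.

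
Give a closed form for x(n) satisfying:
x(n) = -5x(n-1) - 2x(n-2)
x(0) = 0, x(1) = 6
Characteristic equation: x² + 5x + 2 = 0.
Discriminant Δ = (-5)² + 4·(-2) = 17.
Roots r₁,₂ = (-5 ± √17)/2, so r₁ = - \frac{5}{2} + \frac{\sqrt{17}}{2}, r₂ = - \frac{5}{2} - \frac{\sqrt{17}}{2}.
General solution: x(n) = A·r₁^n + B·r₂^n.
From the initial conditions, A + B = 0 and r₁A + r₂B = 6.
Since r₁ - r₂ = √17: A = (6 - (0)r₂)/√17 = \frac{6 \sqrt{17}}{17}, and B = 0 - A = - \frac{6 \sqrt{17}}{17}.
So x(n) = \left(\frac{6 \sqrt{17}}{17}\right)\left(- \frac{5}{2} + \frac{\sqrt{17}}{2}\right)^n + \left(- \frac{6 \sqrt{17}}{17}\right)\left(- \frac{5}{2} - \frac{\sqrt{17}}{2}\right)^n.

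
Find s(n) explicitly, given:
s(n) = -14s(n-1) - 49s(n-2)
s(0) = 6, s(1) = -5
Characteristic equation: x² + 14x + 49 = 0, which is (x - (-7))².
Repeated root r = -7.
General solution: s(n) = (A + Bn)·(-7)^n.
From s(0) = 6: A = 6.
From s(1) = -5: (A + B)·(-7) = -5 ⇒ B = - \frac{37}{7}.
So s(n) = \left(6 - \frac{37 n}{7}\right) \cdot (-7)^n.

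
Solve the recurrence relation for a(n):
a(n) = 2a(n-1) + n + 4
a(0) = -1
First-order linear with linear forcing.
Homogeneous solution: a_h(n) = A·(2)^n.
Try particular a_p(n) = pn + q. Substituting:
  pn + q = 2(p(n-1) + q) + n + 4.
Matching the n-coefficient: p = 2p + 1 ⇒ p = -1.
Matching constants: q = -2p + 2q + 4 ⇒ q = -6.
General: a(n) = A·(2)^n - n - 6.
Apply a(0) = -1: A - 6 = -1 ⇒ A = 5.
So a(n) = 5 \cdot 2^{n} - n - 6.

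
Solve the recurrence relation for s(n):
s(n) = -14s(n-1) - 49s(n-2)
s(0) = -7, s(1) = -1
Characteristic equation: x² + 14x + 49 = 0, which is (x - (-7))².
Repeated root r = -7.
General solution: s(n) = (A + Bn)·(-7)^n.
From s(0) = -7: A = -7.
From s(1) = -1: (A + B)·(-7) = -1 ⇒ B = \frac{50}{7}.
So s(n) = \left(\frac{50 n}{7} - 7\right) \cdot (-7)^n.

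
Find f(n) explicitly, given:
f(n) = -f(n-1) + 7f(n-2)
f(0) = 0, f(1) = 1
Characteristic equation: x² + x - 7 = 0.
Discriminant Δ = (-1)² + 4·(7) = 29.
Roots r₁,₂ = (-1 ± √29)/2, so r₁ = - \frac{1}{2} + \frac{\sqrt{29}}{2}, r₂ = - \frac{\sqrt{29}}{2} - \frac{1}{2}.
General solution: f(n) = A·r₁^n + B·r₂^n.
From the initial conditions, A + B = 0 and r₁A + r₂B = 1.
Since r₁ - r₂ = √29: A = (1 - (0)r₂)/√29 = \frac{\sqrt{29}}{29}, and B = 0 - A = - \frac{\sqrt{29}}{29}.
So f(n) = \left(\frac{\sqrt{29}}{29}\right)\left(- \frac{1}{2} + \frac{\sqrt{29}}{2}\right)^n + \left(- \frac{\sqrt{29}}{29}\right)\left(- \frac{\sqrt{29}}{2} - \frac{1}{2}\right)^n.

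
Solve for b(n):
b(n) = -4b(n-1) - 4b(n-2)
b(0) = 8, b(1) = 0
Characteristic equation: x² + 4x + 4 = 0, which is (x - (-2))².
Repeated root r = -2.
General solution: b(n) = (A + Bn)·(-2)^n.
From b(0) = 8: A = 8.
From b(1) = 0: (A + B)·(-2) = 0 ⇒ B = -8.
So b(n) = \left(8 - 8 n\right) \cdot (-2)^n.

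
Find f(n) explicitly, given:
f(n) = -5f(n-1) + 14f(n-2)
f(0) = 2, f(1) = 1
Characteristic equation: x² + 5x - 14 = 0, which factors as (x - (2))(x - (-7)) = 0.
Roots r₁ = 2, r₂ = -7 (distinct).
General solution: f(n) = A·(2)^n + B·(-7)^n.
From f(0) = 2: A + B = 2.
From f(1) = 1: 2A - 7B = 1.
Solving: A = \frac{5}{3}, B = \frac{1}{3}.
So f(n) = \frac{\left(-7\right)^{n}}{3} + \frac{5 \cdot 2^{n}}{3}.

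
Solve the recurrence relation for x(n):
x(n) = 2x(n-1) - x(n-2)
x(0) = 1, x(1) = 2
Characteristic equation: x² - 2x + 1 = 0, which is (x - (1))².
Repeated root r = 1.
General solution: x(n) = (A + Bn)·(1)^n.
From x(0) = 1: A = 1.
From x(1) = 2: (A + B)·(1) = 2 ⇒ B = 1.
So x(n) = \left(n + 1\right) \cdot (1)^n.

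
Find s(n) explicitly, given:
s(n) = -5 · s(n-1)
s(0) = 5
Pure geometric recurrence with ratio -5.
By induction s(n) = s(0) · (-5)^n = 5 \left(-5\right)^{n}.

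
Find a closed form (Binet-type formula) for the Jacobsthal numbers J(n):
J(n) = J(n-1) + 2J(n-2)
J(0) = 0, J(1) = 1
This is the Jacobsthal sequence.
Characteristic equation: x² - x - 2 = 0; roots r₁ = 2, r₂ = -1.
General: J(n) = A·r₁^n + B·r₂^n. Solving with J(0)=0, J(1)=1 gives A = \frac{1}{3}, B = - \frac{1}{3}.
So J(n) = - \frac{\left(-1\right)^{n}}{3} + \frac{2^{n}}{3}.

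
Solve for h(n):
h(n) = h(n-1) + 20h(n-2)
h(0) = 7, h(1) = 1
Characteristic equation: x² - x - 20 = 0, which factors as (x - (5))(x - (-4)) = 0.
Roots r₁ = 5, r₂ = -4 (distinct).
General solution: h(n) = A·(5)^n + B·(-4)^n.
From h(0) = 7: A + B = 7.
From h(1) = 1: 5A - 4B = 1.
Solving: A = \frac{29}{9}, B = \frac{34}{9}.
So h(n) = \frac{34 \left(-4\right)^{n}}{9} + \frac{29 \cdot 5^{n}}{9}.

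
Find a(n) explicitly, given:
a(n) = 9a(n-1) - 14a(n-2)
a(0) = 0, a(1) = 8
Characteristic equation: x² - 9x + 14 = 0, which factors as (x - (7))(x - (2)) = 0.
Roots r₁ = 7, r₂ = 2 (distinct).
General solution: a(n) = A·(7)^n + B·(2)^n.
From a(0) = 0: A + B = 0.
From a(1) = 8: 7A + 2B = 8.
Solving: A = \frac{8}{5}, B = - \frac{8}{5}.
So a(n) = - \frac{8 \cdot 2^{n}}{5} + \frac{8 \cdot 7^{n}}{5}.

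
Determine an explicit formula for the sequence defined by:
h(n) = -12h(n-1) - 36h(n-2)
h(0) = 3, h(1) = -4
Characteristic equation: x² + 12x + 36 = 0, which is (x - (-6))².
Repeated root r = -6.
General solution: h(n) = (A + Bn)·(-6)^n.
From h(0) = 3: A = 3.
From h(1) = -4: (A + B)·(-6) = -4 ⇒ B = - \frac{7}{3}.
So h(n) = \left(3 - \frac{7 n}{3}\right) \cdot (-6)^n.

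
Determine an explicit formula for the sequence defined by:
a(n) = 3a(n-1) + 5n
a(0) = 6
First-order linear with linear forcing.
Homogeneous solution: a_h(n) = A·(3)^n.
Try particular a_p(n) = pn + q. Substituting:
  pn + q = 3(p(n-1) + q) + 5n.
Matching the n-coefficient: p = 3p + 5 ⇒ p = - \frac{5}{2}.
Matching constants: q = -3p + 3q ⇒ q = - \frac{15}{4}.
General: a(n) = A·(3)^n - \frac{5 n}{2} - \frac{15}{4}.
Apply a(0) = 6: A - \frac{15}{4} = 6 ⇒ A = \frac{39}{4}.
So a(n) = \frac{39 \cdot 3^{n}}{4} - \frac{5 n}{2} - \frac{15}{4}.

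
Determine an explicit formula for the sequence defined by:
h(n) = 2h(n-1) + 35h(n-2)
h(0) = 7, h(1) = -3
Characteristic equation: x² - 2x - 35 = 0, which factors as (x - (7))(x - (-5)) = 0.
Roots r₁ = 7, r₂ = -5 (distinct).
General solution: h(n) = A·(7)^n + B·(-5)^n.
From h(0) = 7: A + B = 7.
From h(1) = -3: 7A - 5B = -3.
Solving: A = \frac{8}{3}, B = \frac{13}{3}.
So h(n) = \frac{13 \left(-5\right)^{n}}{3} + \frac{8 \cdot 7^{n}}{3}.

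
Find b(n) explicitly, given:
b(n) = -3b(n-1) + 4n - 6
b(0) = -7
First-order linear with linear forcing.
Homogeneous solution: b_h(n) = A·(-3)^n.
Try particular b_p(n) = pn + q. Substituting:
  pn + q = -3(p(n-1) + q) + 4n - 6.
Matching the n-coefficient: p = -3p + 4 ⇒ p = 1.
Matching constants: q = 3p - 3q - 6 ⇒ q = - \frac{3}{4}.
General: b(n) = A·(-3)^n + n - \frac{3}{4}.
Apply b(0) = -7: A - \frac{3}{4} = -7 ⇒ A = - \frac{25}{4}.
So b(n) = - \frac{25 \left(-3\right)^{n}}{4} + n - \frac{3}{4}.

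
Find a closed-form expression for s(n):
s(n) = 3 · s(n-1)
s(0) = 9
Pure geometric recurrence with ratio 3.
By induction s(n) = s(0) · (3)^n = 9 \cdot 3^{n}.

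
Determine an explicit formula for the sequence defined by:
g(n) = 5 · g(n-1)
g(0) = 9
Pure geometric recurrence with ratio 5.
By induction g(n) = g(0) · (5)^n = 9 \cdot 5^{n}.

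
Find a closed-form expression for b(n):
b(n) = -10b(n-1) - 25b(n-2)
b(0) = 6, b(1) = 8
Characteristic equation: x² + 10x + 25 = 0, which is (x - (-5))².
Repeated root r = -5.
General solution: b(n) = (A + Bn)·(-5)^n.
From b(0) = 6: A = 6.
From b(1) = 8: (A + B)·(-5) = 8 ⇒ B = - \frac{38}{5}.
So b(n) = \left(6 - \frac{38 n}{5}\right) \cdot (-5)^n.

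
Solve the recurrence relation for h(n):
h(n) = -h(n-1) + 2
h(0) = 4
First-order linear non-homogeneous.
Homogeneous solution: h_h(n) = A·(-1)^n.
Try constant particular solution h_p = K: K = -K + 2 ⇒ K = 1.
General: h(n) = A·(-1)^n + 1.
Apply h(0) = 4: A + 1 = 4 ⇒ A = 3.
So h(n) = 3 \left(-1\right)^{n} + 1.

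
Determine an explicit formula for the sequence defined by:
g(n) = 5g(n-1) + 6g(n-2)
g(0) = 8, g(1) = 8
Characteristic equation: x² - 5x - 6 = 0, which factors as (x - (6))(x - (-1)) = 0.
Roots r₁ = 6, r₂ = -1 (distinct).
General solution: g(n) = A·(6)^n + B·(-1)^n.
From g(0) = 8: A + B = 8.
From g(1) = 8: 6A - B = 8.
Solving: A = \frac{16}{7}, B = \frac{40}{7}.
So g(n) = \frac{40 \left(-1\right)^{n}}{7} + \frac{16 \cdot 6^{n}}{7}.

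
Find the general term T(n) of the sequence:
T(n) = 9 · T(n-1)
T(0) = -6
Pure geometric recurrence with ratio 9.
By induction T(n) = T(0) · (9)^n = - 6 \cdot 9^{n}.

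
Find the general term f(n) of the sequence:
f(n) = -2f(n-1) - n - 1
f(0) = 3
First-order linear with linear forcing.
Homogeneous solution: f_h(n) = A·(-2)^n.
Try particular f_p(n) = pn + q. Substituting:
  pn + q = -2(p(n-1) + q) - n - 1.
Matching the n-coefficient: p = -2p - 1 ⇒ p = - \frac{1}{3}.
Matching constants: q = 2p - 2q - 1 ⇒ q = - \frac{5}{9}.
General: f(n) = A·(-2)^n - \frac{n}{3} - \frac{5}{9}.
Apply f(0) = 3: A - \frac{5}{9} = 3 ⇒ A = \frac{32}{9}.
So f(n) = \frac{32 \left(-2\right)^{n}}{9} - \frac{n}{3} - \frac{5}{9}.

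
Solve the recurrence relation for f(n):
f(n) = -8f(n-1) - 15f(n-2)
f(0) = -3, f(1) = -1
Characteristic equation: x² + 8x + 15 = 0, which factors as (x - (-3))(x - (-5)) = 0.
Roots r₁ = -3, r₂ = -5 (distinct).
General solution: f(n) = A·(-3)^n + B·(-5)^n.
From f(0) = -3: A + B = -3.
From f(1) = -1: -3A - 5B = -1.
Solving: A = -8, B = 5.
So f(n) = - 8 \left(-3\right)^{n} + 5 \left(-5\right)^{n}.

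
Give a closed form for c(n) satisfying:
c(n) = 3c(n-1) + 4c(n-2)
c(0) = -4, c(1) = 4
Characteristic equation: x² - 3x - 4 = 0, which factors as (x - (-1))(x - (4)) = 0.
Roots r₁ = -1, r₂ = 4 (distinct).
General solution: c(n) = A·(-1)^n + B·(4)^n.
From c(0) = -4: A + B = -4.
From c(1) = 4: -A + 4B = 4.
Solving: A = -4, B = 0.
So c(n) = - 4 \left(-1\right)^{n}.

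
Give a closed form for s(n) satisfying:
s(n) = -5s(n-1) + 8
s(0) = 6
First-order linear non-homogeneous.
Homogeneous solution: s_h(n) = A·(-5)^n.
Try constant particular solution s_p = K: K = -5K + 8 ⇒ K = \frac{4}{3}.
General: s(n) = A·(-5)^n + \frac{4}{3}.
Apply s(0) = 6: A + \frac{4}{3} = 6 ⇒ A = \frac{14}{3}.
So s(n) = \frac{14 \left(-5\right)^{n}}{3} + \frac{4}{3}.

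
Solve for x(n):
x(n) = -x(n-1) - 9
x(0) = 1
First-order linear non-homogeneous.
Homogeneous solution: x_h(n) = A·(-1)^n.
Try constant particular solution x_p = K: K = -K - 9 ⇒ K = - \frac{9}{2}.
General: x(n) = A·(-1)^n - \frac{9}{2}.
Apply x(0) = 1: A - \frac{9}{2} = 1 ⇒ A = \frac{11}{2}.
So x(n) = \frac{11 \left(-1\right)^{n}}{2} - \frac{9}{2}.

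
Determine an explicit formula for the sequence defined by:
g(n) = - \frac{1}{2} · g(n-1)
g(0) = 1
Pure geometric recurrence with ratio - \frac{1}{2}.
By induction g(n) = g(0) · (- \frac{1}{2})^n = \left(- \frac{1}{2}\right)^{n}.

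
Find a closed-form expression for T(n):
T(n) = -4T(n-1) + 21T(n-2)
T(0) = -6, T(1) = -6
Characteristic equation: x² + 4x - 21 = 0, which factors as (x - (3))(x - (-7)) = 0.
Roots r₁ = 3, r₂ = -7 (distinct).
General solution: T(n) = A·(3)^n + B·(-7)^n.
From T(0) = -6: A + B = -6.
From T(1) = -6: 3A - 7B = -6.
Solving: A = - \frac{24}{5}, B = - \frac{6}{5}.
So T(n) = - \frac{6 \left(-7\right)^{n}}{5} - \frac{24 \cdot 3^{n}}{5}.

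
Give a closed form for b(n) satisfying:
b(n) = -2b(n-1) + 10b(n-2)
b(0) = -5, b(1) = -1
Characteristic equation: x² + 2x - 10 = 0.
Discriminant Δ = (-2)² + 4·(10) = 44.
Roots r₁,₂ = (-2 ± √44)/2, so r₁ = -1 + \sqrt{11}, r₂ = - \sqrt{11} - 1.
General solution: b(n) = A·r₁^n + B·r₂^n.
From the initial conditions, A + B = -5 and r₁A + r₂B = -1.
Since r₁ - r₂ = √44: A = (-1 - (-5)r₂)/√44 = - \frac{5}{2} - \frac{3 \sqrt{11}}{11}, and B = -5 - A = - \frac{5}{2} + \frac{3 \sqrt{11}}{11}.
So b(n) = \left(- \frac{5}{2} - \frac{3 \sqrt{11}}{11}\right)\left(-1 + \sqrt{11}\right)^n + \left(- \frac{5}{2} + \frac{3 \sqrt{11}}{11}\right)\left(- \sqrt{11} - 1\right)^n.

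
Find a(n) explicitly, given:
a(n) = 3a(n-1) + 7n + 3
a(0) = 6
First-order linear with linear forcing.
Homogeneous solution: a_h(n) = A·(3)^n.
Try particular a_p(n) = pn + q. Substituting:
  pn + q = 3(p(n-1) + q) + 7n + 3.
Matching the n-coefficient: p = 3p + 7 ⇒ p = - \frac{7}{2}.
Matching constants: q = -3p + 3q + 3 ⇒ q = - \frac{27}{4}.
General: a(n) = A·(3)^n - \frac{7 n}{2} - \frac{27}{4}.
Apply a(0) = 6: A - \frac{27}{4} = 6 ⇒ A = \frac{51}{4}.
So a(n) = \frac{51 \cdot 3^{n}}{4} - \frac{7 n}{2} - \frac{27}{4}.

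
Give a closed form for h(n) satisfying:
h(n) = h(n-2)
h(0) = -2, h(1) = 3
Characteristic equation: x² - 1 = 0, which factors as (x - (-1))(x - (1)) = 0.
Roots r₁ = -1, r₂ = 1 (distinct).
General solution: h(n) = A·(-1)^n + B·(1)^n.
From h(0) = -2: A + B = -2.
From h(1) = 3: -A + B = 3.
Solving: A = - \frac{5}{2}, B = \frac{1}{2}.
So h(n) = \frac{1}{2} - \frac{5 \left(-1\right)^{n}}{2}.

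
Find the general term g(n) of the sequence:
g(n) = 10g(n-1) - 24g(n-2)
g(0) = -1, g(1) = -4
Characteristic equation: x² - 10x + 24 = 0, which factors as (x - (6))(x - (4)) = 0.
Roots r₁ = 6, r₂ = 4 (distinct).
General solution: g(n) = A·(6)^n + B·(4)^n.
From g(0) = -1: A + B = -1.
From g(1) = -4: 6A + 4B = -4.
Solving: A = 0, B = -1.
So g(n) = - 4^{n}.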